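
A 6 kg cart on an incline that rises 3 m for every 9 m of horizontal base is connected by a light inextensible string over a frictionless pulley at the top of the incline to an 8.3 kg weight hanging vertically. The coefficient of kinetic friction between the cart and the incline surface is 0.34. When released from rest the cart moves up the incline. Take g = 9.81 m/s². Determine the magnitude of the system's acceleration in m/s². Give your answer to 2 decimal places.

3.06 m/s²

For the cart on the incline: the weight component along the slope is m₁g sin 18.43° = 6 × 9.81 × 0.3162 = 18.612 N and the normal force is N = m₁g cos 18.43° = 55.839 N.
Kinetic friction opposes the cart's motion up the incline: f = μN = 0.34 × 55.839 = 18.985 N acting down the slope.
Newton's second law for the cart (up-slope positive): T − 18.612 − 18.985 = 6 a. For the hanging weight (downward positive): 8.3 × 9.81 − T = 8.3 a.
Adding the two equations eliminates T: 43.826 = 14.3 a, so a = 3.0648 m/s².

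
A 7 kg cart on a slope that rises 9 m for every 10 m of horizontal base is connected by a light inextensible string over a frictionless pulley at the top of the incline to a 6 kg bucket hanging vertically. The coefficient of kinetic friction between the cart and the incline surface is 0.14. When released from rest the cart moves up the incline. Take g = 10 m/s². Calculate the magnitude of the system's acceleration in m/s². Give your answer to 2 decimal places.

0.45 m/s²

For the cart on the incline: the weight component along the slope is m₁g sin 41.99° = 7 × 10 × 0.6690 = 46.830 N and the normal force is N = m₁g cos 41.99° = 52.031 N.
Kinetic friction opposes the cart's motion up the incline: f = μN = 0.14 × 52.031 = 7.284 N acting down the slope.
Newton's second law for the cart (up-slope positive): T − 46.830 − 7.284 = 7 a. For the hanging bucket (downward positive): 6 × 10 − T = 6 a.
Adding the two equations eliminates T: 5.886 = 13 a, so a = 0.4528 m/s².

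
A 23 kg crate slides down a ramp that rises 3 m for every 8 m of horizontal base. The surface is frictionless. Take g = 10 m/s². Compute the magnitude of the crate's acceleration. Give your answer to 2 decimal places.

3.51 m/s²

Resolving the weight along the incline: the component pulling the crate down the slope is mg sin 20.56° = 23 × 10 × 0.3511 = 80.753 N, and the normal force is N = mg cos 20.56° = 23 × 10 × 0.9363 = 215.349 N.
With no friction the net force along the incline is 80.753 N, so a = g sin 20.56° = 80.753 / 23 = 3.5110 m/s².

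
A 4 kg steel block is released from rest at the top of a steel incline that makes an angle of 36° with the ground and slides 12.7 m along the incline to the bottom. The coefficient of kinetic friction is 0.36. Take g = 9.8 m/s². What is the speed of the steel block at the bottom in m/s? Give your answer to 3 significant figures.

The weight component along the incline is mg sin 36° = 23.041 N and the normal force is N = mg cos 36° = 31.713 N.
Friction up the slope is f = μN = 0.36 × 31.713 = 11.417 N, so the net downslope force is 23.041 − 11.417 = 11.624 N and a = 11.624 / 4 = 2.9060 m/s².
Starting from rest over a distance of 12.7 m, v² = 2aL = 2 × 2.9060 × 12.7 = 73.8124, so v = 8.5914 m/s.

8.59 m/s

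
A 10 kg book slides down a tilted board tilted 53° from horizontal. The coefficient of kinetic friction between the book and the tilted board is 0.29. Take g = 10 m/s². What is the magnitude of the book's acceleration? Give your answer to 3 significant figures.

6.24 m/s²

Resolving the weight along the incline: the component pulling the book down the slope is mg sin 53° = 10 × 10 × 0.7986 = 79.860 N, and the normal force is N = mg cos 53° = 10 × 10 × 0.6018 = 60.180 N.
Kinetic friction acts up the slope with magnitude f = μN = 0.29 × 60.180 = 17.452 N.
Net force along the incline is 79.860 − 17.452 = 62.408 N, so a = 62.408 / 10 = 6.2408 m/s².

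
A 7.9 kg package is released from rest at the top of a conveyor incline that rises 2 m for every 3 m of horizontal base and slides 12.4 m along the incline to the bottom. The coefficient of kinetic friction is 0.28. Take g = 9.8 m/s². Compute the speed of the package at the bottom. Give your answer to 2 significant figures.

The weight component along the incline is mg sin 33.69° = 42.945 N and the normal force is N = mg cos 33.69° = 64.417 N.
Friction up the slope is f = μN = 0.28 × 64.417 = 18.037 N, so the net downslope force is 42.945 − 18.037 = 24.908 N and a = 24.908 / 7.9 = 3.1529 m/s².
Starting from rest over a distance of 12.4 m, v² = 2aL = 2 × 3.1529 × 12.4 = 78.1919, so v = 8.8426 m/s.

8.8 m/s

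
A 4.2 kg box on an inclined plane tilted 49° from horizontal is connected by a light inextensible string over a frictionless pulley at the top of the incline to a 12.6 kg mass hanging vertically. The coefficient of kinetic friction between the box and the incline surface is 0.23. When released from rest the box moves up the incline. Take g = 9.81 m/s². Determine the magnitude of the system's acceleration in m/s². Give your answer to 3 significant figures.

For the box on the incline: the weight component along the slope is m₁g sin 49° = 4.2 × 9.81 × 0.7547 = 31.095 N and the normal force is N = m₁g cos 49° = 27.031 N.
Kinetic friction opposes the box's motion up the incline: f = μN = 0.23 × 27.031 = 6.217 N acting down the slope.
Newton's second law for the box (up-slope positive): T − 31.095 − 6.217 = 4.2 a. For the hanging mass (downward positive): 12.6 × 9.81 − T = 12.6 a.
Adding the two equations eliminates T: 86.294 = 16.8 a, so a = 5.1365 m/s².

5.14 m/s²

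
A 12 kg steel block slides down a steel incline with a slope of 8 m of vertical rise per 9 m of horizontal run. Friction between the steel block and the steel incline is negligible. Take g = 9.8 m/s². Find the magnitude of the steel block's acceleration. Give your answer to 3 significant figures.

6.51 m/s²

Resolving the weight along the incline: the component pulling the steel block down the slope is mg sin 41.63° = 12 × 9.8 × 0.6644 = 78.133 N, and the normal force is N = mg cos 41.63° = 12 × 9.8 × 0.7474 = 87.894 N.
With no friction the net force along the incline is 78.133 N, so a = g sin 41.63° = 78.133 / 12 = 6.5111 m/s².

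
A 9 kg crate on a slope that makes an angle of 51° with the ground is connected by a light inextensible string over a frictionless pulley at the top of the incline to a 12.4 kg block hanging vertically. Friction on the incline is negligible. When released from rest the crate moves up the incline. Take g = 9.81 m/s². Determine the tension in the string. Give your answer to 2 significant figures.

For the crate on the incline: the weight component along the slope is m₁g sin 51° = 9 × 9.81 × 0.7771 = 68.610 N and the normal force is N = m₁g cos 51° = 55.563 N.
Newton's second law for the crate (up-slope positive): T − 68.610 = 9 a. For the hanging block (downward positive): 12.4 × 9.81 − T = 12.4 a.
Adding the two equations eliminates T: 53.034 = 21.4 a, so a = 2.4782 m/s².
Then from the hanging block's equation, T = 12.4 × (9.81 − 2.4782) = 90.914 N.

91 N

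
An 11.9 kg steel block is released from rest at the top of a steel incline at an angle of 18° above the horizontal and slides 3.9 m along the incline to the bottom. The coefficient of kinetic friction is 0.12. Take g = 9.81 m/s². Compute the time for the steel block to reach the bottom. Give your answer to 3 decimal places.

2.020 s

The weight component along the incline is mg sin 18° = 36.074 N and the normal force is N = mg cos 18° = 111.025 N.
Friction up the slope is f = μN = 0.12 × 111.025 = 13.323 N, so the net downslope force is 36.074 − 13.323 = 22.751 N and a = 22.751 / 11.9 = 1.9118 m/s².
Starting from rest, L = ½at², so t = √(2L/a) = √(2 × 3.9 / 1.9118) = 2.0199 s.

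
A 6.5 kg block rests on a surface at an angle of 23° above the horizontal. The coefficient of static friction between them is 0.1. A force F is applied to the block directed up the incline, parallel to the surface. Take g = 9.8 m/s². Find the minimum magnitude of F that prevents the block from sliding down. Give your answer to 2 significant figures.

The normal force is N = mg cos 23° = 58.636 N. With F at its minimum the block is on the verge of sliding down, so static friction is at its maximum μ_s N = 0.1 × 58.636 = 5.864 N and acts up the slope.
Equilibrium along the incline: F + μ_s N = mg sin 23°, so F = 24.890 − 5.864 = 19.026 N.

19 N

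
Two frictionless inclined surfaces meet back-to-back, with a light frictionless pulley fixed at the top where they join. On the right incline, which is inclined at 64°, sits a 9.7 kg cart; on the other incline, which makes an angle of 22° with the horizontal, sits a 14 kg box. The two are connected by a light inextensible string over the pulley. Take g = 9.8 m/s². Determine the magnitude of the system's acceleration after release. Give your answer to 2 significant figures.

1.4 m/s²

Resolve each weight along its own incline: the 9.7 kg mass has component 9.7 × 9.8 × sin 64° = 85.439 N down its slope, and the 14 kg mass has 14 × 9.8 × sin 22° = 51.396 N down its slope.
The 9.7 kg side's 85.439 N exceeds the other side's 51.396 N, so that mass slides down and the 14 kg mass slides up. Taking that direction as positive, Newton's second law for the whole system gives 85.439 − 51.396 = (9.7 + 14) a, so a = 34.043 / 23.7 = 1.4364 m/s².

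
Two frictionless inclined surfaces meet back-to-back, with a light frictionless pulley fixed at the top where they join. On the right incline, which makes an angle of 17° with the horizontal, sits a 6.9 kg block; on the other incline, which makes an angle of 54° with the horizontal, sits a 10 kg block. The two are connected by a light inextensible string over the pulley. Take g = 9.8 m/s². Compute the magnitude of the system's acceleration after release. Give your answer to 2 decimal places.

3.52 m/s²

Resolve each weight along its own incline: the 6.9 kg mass has component 6.9 × 9.8 × sin 17° = 19.770 N down its slope, and the 10 kg mass has 10 × 9.8 × sin 54° = 79.284 N down its slope.
The 10 kg side's 79.284 N exceeds the other side's 19.770 N, so that mass slides down and the 6.9 kg mass slides up. Taking that direction as positive, Newton's second law for the whole system gives 79.284 − 19.770 = (6.9 + 10) a, so a = 59.514 / 16.9 = 3.5215 m/s².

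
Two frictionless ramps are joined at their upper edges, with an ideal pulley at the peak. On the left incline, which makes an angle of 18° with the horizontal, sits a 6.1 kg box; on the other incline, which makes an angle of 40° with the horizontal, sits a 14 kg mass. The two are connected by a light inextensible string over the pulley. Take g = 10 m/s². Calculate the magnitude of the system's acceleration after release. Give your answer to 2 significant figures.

Resolve each weight along its own incline: the 6.1 kg mass has component 6.1 × 10 × sin 18° = 18.850 N down its slope, and the 14 kg mass has 14 × 10 × sin 40° = 89.990 N down its slope.
The 14 kg side's 89.990 N exceeds the other side's 18.850 N, so that mass slides down and the 6.1 kg mass slides up. Taking that direction as positive, Newton's second law for the whole system gives 89.990 − 18.850 = (6.1 + 14) a, so a = 71.140 / 20.1 = 3.5393 m/s².

3.5 m/s²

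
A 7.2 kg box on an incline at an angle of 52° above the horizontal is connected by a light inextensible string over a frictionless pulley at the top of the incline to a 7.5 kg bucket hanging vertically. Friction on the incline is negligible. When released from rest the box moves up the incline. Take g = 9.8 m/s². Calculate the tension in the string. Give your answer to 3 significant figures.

64.4 N

For the box on the incline: the weight component along the slope is m₁g sin 52° = 7.2 × 9.8 × 0.7880 = 55.601 N and the normal force is N = m₁g cos 52° = 43.441 N.
Newton's second law for the box (up-slope positive): T − 55.601 = 7.2 a. For the hanging bucket (downward positive): 7.5 × 9.8 − T = 7.5 a.
Adding the two equations eliminates T: 17.899 = 14.7 a, so a = 1.2176 m/s².
Then from the hanging bucket's equation, T = 7.5 × (9.8 − 1.2176) = 64.368 N.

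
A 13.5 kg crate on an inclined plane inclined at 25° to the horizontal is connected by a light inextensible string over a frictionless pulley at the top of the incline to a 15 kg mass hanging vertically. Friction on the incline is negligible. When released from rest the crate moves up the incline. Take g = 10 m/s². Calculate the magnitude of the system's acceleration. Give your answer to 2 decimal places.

For the crate on the incline: the weight component along the slope is m₁g sin 25° = 13.5 × 10 × 0.4226 = 57.051 N and the normal force is N = m₁g cos 25° = 122.352 N.
Newton's second law for the crate (up-slope positive): T − 57.051 = 13.5 a. For the hanging mass (downward positive): 15 × 10 − T = 15 a.
Adding the two equations eliminates T: 92.949 = 28.5 a, so a = 3.2614 m/s².

3.26 m/s²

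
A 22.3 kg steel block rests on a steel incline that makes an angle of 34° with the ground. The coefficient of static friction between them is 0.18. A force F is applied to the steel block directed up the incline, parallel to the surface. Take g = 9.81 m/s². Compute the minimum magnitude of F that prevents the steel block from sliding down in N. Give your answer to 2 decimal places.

89.69 N

The normal force is N = mg cos 34° = 181.363 N. With F at its minimum the steel block is on the verge of sliding down, so static friction is at its maximum μ_s N = 0.18 × 181.363 = 32.645 N and acts up the slope.
Equilibrium along the incline: F + μ_s N = mg sin 34°, so F = 122.331 − 32.645 = 89.686 N.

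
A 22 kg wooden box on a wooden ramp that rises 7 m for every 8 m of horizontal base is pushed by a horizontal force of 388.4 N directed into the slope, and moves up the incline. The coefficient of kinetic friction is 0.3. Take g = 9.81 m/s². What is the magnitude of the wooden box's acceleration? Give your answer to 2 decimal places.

1.12 m/s²

The horizontal push has components F cos 41.19° = 388.4 × 0.7526 = 292.310 N up the incline and F sin 41.19° = 388.4 × 0.6585 = 255.761 N pressing into the surface.
The normal force is therefore N = mg cos 41.19° + F sin 41.19° = 162.426 + 255.761 = 418.187 N, and kinetic friction down the slope is μN = 0.3 × 418.187 = 125.456 N.
Along the incline: F cos 41.19° − mg sin 41.19° − μN = ma, so 292.310 − 142.117 − 125.456 = 22 a, giving a = 1.1244 m/s².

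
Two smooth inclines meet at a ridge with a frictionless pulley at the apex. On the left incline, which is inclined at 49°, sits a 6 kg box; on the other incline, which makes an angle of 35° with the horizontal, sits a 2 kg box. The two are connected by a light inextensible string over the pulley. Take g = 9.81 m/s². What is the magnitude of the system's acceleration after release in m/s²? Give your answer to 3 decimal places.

Resolve each weight along its own incline: the 6 kg mass has component 6 × 9.81 × sin 49° = 44.422 N down its slope, and the 2 kg mass has 2 × 9.81 × sin 35° = 11.254 N down its slope.
The 6 kg side's 44.422 N exceeds the other side's 11.254 N, so that mass slides down and the 2 kg mass slides up. Taking that direction as positive, Newton's second law for the whole system gives 44.422 − 11.254 = (6 + 2) a, so a = 33.168 / 8 = 4.1460 m/s².

4.146 m/s²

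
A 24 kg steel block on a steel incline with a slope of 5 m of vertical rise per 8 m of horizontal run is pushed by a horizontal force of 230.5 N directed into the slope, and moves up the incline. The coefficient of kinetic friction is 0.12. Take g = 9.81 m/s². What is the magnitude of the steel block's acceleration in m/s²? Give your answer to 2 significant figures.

1.3 m/s²

The horizontal push has components F cos 32.01° = 230.5 × 0.8480 = 195.464 N up the incline and F sin 32.01° = 230.5 × 0.5300 = 122.165 N pressing into the surface.
The normal force is therefore N = mg cos 32.01° + F sin 32.01° = 199.653 + 122.165 = 321.818 N, and kinetic friction down the slope is μN = 0.12 × 321.818 = 38.618 N.
Along the incline: F cos 32.01° − mg sin 32.01° − μN = ma, so 195.464 − 124.783 − 38.618 = 24 a, giving a = 1.3360 m/s².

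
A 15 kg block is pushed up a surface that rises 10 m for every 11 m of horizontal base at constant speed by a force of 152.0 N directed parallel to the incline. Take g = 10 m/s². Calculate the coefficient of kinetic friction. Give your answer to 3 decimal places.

At constant speed ΣF = 0 along the incline. The applied 152.0 N acts up the slope; the weight component mg sin 42.27° = 100.901 N and kinetic friction μN both act down the slope.
So 152.0 = 100.901 + μ × 110.991, giving μ = (152.0 − 100.901) / 110.991 = 0.4604.

0.460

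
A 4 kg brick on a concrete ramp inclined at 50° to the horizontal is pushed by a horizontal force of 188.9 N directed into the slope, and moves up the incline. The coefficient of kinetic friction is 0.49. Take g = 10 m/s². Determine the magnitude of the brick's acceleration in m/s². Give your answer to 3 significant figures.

The horizontal push has components F cos 50° = 188.9 × 0.6428 = 121.425 N up the incline and F sin 50° = 188.9 × 0.7660 = 144.697 N pressing into the surface.
The normal force is therefore N = mg cos 50° + F sin 50° = 25.712 + 144.697 = 170.409 N, and kinetic friction down the slope is μN = 0.49 × 170.409 = 83.500 N.
Along the incline: F cos 50° − mg sin 50° − μN = ma, so 121.425 − 30.640 − 83.500 = 4 a, giving a = 1.8212 m/s².

1.82 m/s²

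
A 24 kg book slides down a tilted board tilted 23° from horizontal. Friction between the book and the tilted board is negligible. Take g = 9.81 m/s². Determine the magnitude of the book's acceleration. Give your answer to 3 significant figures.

Resolving the weight along the incline: the component pulling the book down the slope is mg sin 23° = 24 × 9.81 × 0.3907 = 91.986 N, and the normal force is N = mg cos 23° = 24 × 9.81 × 0.9205 = 216.723 N.
With no friction the net force along the incline is 91.986 N, so a = g sin 23° = 91.986 / 24 = 3.8328 m/s².

3.83 m/s²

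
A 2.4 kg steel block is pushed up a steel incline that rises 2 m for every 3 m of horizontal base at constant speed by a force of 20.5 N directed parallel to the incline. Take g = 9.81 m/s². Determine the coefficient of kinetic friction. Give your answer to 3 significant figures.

0.380

At constant speed ΣF = 0 along the incline. The applied 20.5 N acts up the slope; the weight component mg sin 33.69° = 13.060 N and kinetic friction μN both act down the slope.
So 20.5 = 13.060 + μ × 19.590, giving μ = (20.5 − 13.060) / 19.590 = 0.3798.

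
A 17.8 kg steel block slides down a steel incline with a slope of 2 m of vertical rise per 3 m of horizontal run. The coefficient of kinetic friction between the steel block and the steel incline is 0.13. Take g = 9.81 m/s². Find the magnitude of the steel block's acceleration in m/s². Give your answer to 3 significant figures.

4.38 m/s²

Resolving the weight along the incline: the component pulling the steel block down the slope is mg sin 33.69° = 17.8 × 9.81 × 0.5547 = 96.861 N, and the normal force is N = mg cos 33.69° = 17.8 × 9.81 × 0.8321 = 145.300 N.
Kinetic friction acts up the slope with magnitude f = μN = 0.13 × 145.300 = 18.889 N.
Net force along the incline is 96.861 − 18.889 = 77.972 N, so a = 77.972 / 17.8 = 4.3804 m/s².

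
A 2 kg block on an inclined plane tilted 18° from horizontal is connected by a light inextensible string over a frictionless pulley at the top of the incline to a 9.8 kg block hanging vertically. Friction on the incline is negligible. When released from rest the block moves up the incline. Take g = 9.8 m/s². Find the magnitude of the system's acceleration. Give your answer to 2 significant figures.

7.6 m/s²

For the block on the incline: the weight component along the slope is m₁g sin 18° = 2 × 9.8 × 0.3090 = 6.056 N and the normal force is N = m₁g cos 18° = 18.641 N.
Newton's second law for the block (up-slope positive): T − 6.056 = 2 a. For the hanging block (downward positive): 9.8 × 9.8 − T = 9.8 a.
Adding the two equations eliminates T: 89.984 = 11.8 a, so a = 7.6258 m/s².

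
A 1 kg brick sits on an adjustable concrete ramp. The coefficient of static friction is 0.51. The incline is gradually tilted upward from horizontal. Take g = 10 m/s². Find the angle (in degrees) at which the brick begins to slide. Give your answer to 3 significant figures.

27.0°

At the threshold of sliding, static friction is at its maximum μ_s N and exactly balances the weight component along the incline: mg sin θ = μ_s mg cos θ.
Hence tan θ = μ_s = 0.51, so θ = arctan(0.51) = 27.0216°.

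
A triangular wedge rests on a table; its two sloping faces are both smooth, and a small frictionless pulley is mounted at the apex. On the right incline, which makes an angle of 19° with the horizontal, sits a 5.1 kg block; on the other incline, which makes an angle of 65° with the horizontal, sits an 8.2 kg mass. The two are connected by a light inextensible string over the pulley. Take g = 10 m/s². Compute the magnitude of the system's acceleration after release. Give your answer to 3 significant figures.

4.34 m/s²

Resolve each weight along its own incline: the 5.1 kg mass has component 5.1 × 10 × sin 19° = 16.604 N down its slope, and the 8.2 kg mass has 8.2 × 10 × sin 65° = 74.317 N down its slope.
The 8.2 kg side's 74.317 N exceeds the other side's 16.604 N, so that mass slides down and the 5.1 kg mass slides up. Taking that direction as positive, Newton's second law for the whole system gives 74.317 − 16.604 = (5.1 + 8.2) a, so a = 57.713 / 13.3 = 4.3393 m/s².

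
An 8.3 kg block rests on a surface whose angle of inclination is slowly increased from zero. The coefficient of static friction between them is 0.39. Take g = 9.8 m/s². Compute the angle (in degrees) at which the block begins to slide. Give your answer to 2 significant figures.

At the threshold of sliding, static friction is at its maximum μ_s N and exactly balances the weight component along the incline: mg sin θ = μ_s mg cos θ.
Hence tan θ = μ_s = 0.39, so θ = arctan(0.39) = 21.3058°.

21°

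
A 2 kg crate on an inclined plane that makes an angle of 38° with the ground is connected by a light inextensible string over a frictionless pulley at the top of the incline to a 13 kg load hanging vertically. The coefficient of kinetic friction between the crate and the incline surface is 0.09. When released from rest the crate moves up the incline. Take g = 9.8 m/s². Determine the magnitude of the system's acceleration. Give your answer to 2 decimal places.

7.60 m/s²

For the crate on the incline: the weight component along the slope is m₁g sin 38° = 2 × 9.8 × 0.6157 = 12.068 N and the normal force is N = m₁g cos 38° = 15.445 N.
Kinetic friction opposes the crate's motion up the incline: f = μN = 0.09 × 15.445 = 1.390 N acting down the slope.
Newton's second law for the crate (up-slope positive): T − 12.068 − 1.390 = 2 a. For the hanging load (downward positive): 13 × 9.8 − T = 13 a.
Adding the two equations eliminates T: 113.942 = 15 a, so a = 7.5961 m/s².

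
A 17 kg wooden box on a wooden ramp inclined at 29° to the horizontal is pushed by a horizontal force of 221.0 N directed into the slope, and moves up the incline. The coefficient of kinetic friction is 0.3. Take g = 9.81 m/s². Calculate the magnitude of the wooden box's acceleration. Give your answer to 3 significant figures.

2.15 m/s²

The horizontal push has components F cos 29° = 221.0 × 0.8746 = 193.287 N up the incline and F sin 29° = 221.0 × 0.4848 = 107.141 N pressing into the surface.
The normal force is therefore N = mg cos 29° + F sin 29° = 145.857 + 107.141 = 252.998 N, and kinetic friction down the slope is μN = 0.3 × 252.998 = 75.899 N.
Along the incline: F cos 29° − mg sin 29° − μN = ma, so 193.287 − 80.850 − 75.899 = 17 a, giving a = 2.1493 m/s².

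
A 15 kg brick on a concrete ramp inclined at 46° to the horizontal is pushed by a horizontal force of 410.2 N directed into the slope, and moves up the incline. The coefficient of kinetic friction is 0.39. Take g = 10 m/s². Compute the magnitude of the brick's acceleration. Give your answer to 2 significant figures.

The horizontal push has components F cos 46° = 410.2 × 0.6947 = 284.966 N up the incline and F sin 46° = 410.2 × 0.7193 = 295.057 N pressing into the surface.
The normal force is therefore N = mg cos 46° + F sin 46° = 104.205 + 295.057 = 399.262 N, and kinetic friction down the slope is μN = 0.39 × 399.262 = 155.712 N.
Along the incline: F cos 46° − mg sin 46° − μN = ma, so 284.966 − 107.895 − 155.712 = 15 a, giving a = 1.4239 m/s².

1.4 m/s²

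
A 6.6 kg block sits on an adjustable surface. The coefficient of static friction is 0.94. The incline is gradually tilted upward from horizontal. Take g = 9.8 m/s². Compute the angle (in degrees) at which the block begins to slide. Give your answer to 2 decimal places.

43.23°

At the threshold of sliding, static friction is at its maximum μ_s N and exactly balances the weight component along the incline: mg sin θ = μ_s mg cos θ.
Hence tan θ = μ_s = 0.94, so θ = arctan(0.94) = 43.2285°.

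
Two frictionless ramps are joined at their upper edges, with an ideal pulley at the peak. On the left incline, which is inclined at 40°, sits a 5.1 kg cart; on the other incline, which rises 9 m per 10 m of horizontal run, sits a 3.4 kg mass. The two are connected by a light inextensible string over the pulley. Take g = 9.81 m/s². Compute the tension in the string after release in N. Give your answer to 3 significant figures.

Resolve each weight along its own incline: the 5.1 kg mass has component 5.1 × 9.81 × sin 40° = 32.159 N down its slope, and the 3.4 kg mass has 3.4 × 9.81 × sin 41.99° = 22.313 N down its slope.
The 5.1 kg side's 32.159 N exceeds the other side's 22.313 N, so that mass slides down and the 3.4 kg mass slides up. Taking that direction as positive, Newton's second law for the whole system gives 32.159 − 22.313 = (5.1 + 3.4) a, so a = 9.846 / 8.5 = 1.1584 m/s².
For the 3.4 kg mass (up-slope positive): T − 22.313 = 3.4 × 1.1584, so T = 26.252 N.

26.3 N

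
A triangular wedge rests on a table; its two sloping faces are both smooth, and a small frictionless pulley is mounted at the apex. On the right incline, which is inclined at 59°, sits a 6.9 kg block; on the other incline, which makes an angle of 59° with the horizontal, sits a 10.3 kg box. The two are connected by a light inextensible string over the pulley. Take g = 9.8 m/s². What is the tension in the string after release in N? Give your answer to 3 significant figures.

Resolve each weight along its own incline: the 6.9 kg mass has component 6.9 × 9.8 × sin 59° = 57.962 N down its slope, and the 10.3 kg mass has 10.3 × 9.8 × sin 59° = 86.522 N down its slope.
The 10.3 kg side's 86.522 N exceeds the other side's 57.962 N, so that mass slides down and the 6.9 kg mass slides up. Taking that direction as positive, Newton's second law for the whole system gives 86.522 − 57.962 = (6.9 + 10.3) a, so a = 28.560 / 17.2 = 1.6605 m/s².
For the 6.9 kg mass (up-slope positive): T − 57.962 = 6.9 × 1.6605, so T = 69.419 N.

69.4 N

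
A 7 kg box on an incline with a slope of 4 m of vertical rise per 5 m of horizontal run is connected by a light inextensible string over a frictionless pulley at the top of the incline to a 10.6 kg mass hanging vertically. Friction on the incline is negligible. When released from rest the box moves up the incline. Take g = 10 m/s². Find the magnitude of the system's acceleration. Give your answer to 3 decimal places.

3.538 m/s²

For the box on the incline: the weight component along the slope is m₁g sin 38.66° = 7 × 10 × 0.6247 = 43.729 N and the normal force is N = m₁g cos 38.66° = 54.661 N.
Newton's second law for the box (up-slope positive): T − 43.729 = 7 a. For the hanging mass (downward positive): 10.6 × 10 − T = 10.6 a.
Adding the two equations eliminates T: 62.271 = 17.6 a, so a = 3.5381 m/s².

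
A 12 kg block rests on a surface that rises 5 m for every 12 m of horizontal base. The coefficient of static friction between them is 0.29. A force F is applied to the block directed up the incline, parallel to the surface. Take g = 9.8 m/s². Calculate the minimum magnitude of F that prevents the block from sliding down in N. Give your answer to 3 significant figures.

13.8 N

The normal force is N = mg cos 22.62° = 108.554 N. With F at its minimum the block is on the verge of sliding down, so static friction is at its maximum μ_s N = 0.29 × 108.554 = 31.481 N and acts up the slope.
Equilibrium along the incline: F + μ_s N = mg sin 22.62°, so F = 45.231 − 31.481 = 13.750 N.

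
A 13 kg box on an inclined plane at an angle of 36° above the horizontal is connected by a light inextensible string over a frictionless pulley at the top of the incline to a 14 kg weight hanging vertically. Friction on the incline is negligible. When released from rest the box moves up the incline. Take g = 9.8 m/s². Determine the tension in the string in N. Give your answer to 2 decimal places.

104.89 N

For the box on the incline: the weight component along the slope is m₁g sin 36° = 13 × 9.8 × 0.5878 = 74.886 N and the normal force is N = m₁g cos 36° = 103.069 N.
Newton's second law for the box (up-slope positive): T − 74.886 = 13 a. For the hanging weight (downward positive): 14 × 9.8 − T = 14 a.
Adding the two equations eliminates T: 62.314 = 27 a, so a = 2.3079 m/s².
Then from the hanging weight's equation, T = 14 × (9.8 − 2.3079) = 104.889 N.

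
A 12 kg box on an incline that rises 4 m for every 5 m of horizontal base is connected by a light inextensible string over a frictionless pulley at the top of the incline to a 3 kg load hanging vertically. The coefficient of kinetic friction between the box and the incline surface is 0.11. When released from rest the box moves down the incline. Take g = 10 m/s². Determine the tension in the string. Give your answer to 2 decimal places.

For the box on the incline: the weight component along the slope is m₁g sin 38.66° = 12 × 10 × 0.6247 = 74.964 N and the normal force is N = m₁g cos 38.66° = 93.704 N.
Kinetic friction opposes the box's motion down the incline: f = μN = 0.11 × 93.704 = 10.307 N acting up the slope.
Newton's second law for the box (down-slope positive): 74.964 − 10.307 − T = 12 a. For the hanging load (upward positive): T − 3 × 10 = 3 a.
Adding the two equations eliminates T: 34.657 = 15 a, so a = 2.3105 m/s².
Then from the hanging load's equation, T = 3 × (10 + 2.3105) = 36.931 N.

36.93 N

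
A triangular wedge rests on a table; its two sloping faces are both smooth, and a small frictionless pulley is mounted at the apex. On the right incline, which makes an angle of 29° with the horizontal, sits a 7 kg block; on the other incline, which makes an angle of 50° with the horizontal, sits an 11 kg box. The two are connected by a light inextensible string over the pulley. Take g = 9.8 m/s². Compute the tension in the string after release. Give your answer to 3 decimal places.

Resolve each weight along its own incline: the 7 kg mass has component 7 × 9.8 × sin 29° = 33.258 N down its slope, and the 11 kg mass has 11 × 9.8 × sin 50° = 82.580 N down its slope.
The 11 kg side's 82.580 N exceeds the other side's 33.258 N, so that mass slides down and the 7 kg mass slides up. Taking that direction as positive, Newton's second law for the whole system gives 82.580 − 33.258 = (7 + 11) a, so a = 49.322 / 18 = 2.7401 m/s².
For the 7 kg mass (up-slope positive): T − 33.258 = 7 × 2.7401, so T = 52.439 N.

52.439 N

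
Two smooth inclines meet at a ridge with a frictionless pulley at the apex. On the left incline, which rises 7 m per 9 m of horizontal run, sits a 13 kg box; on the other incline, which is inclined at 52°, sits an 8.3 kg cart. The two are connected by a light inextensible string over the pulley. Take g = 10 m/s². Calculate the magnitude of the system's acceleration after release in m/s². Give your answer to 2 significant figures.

Resolve each weight along its own incline: the 13 kg mass has component 13 × 10 × sin 37.87° = 79.812 N down its slope, and the 8.3 kg mass has 8.3 × 10 × sin 52° = 65.405 N down its slope.
The 13 kg side's 79.812 N exceeds the other side's 65.405 N, so that mass slides down and the 8.3 kg mass slides up. Taking that direction as positive, Newton's second law for the whole system gives 79.812 − 65.405 = (13 + 8.3) a, so a = 14.407 / 21.3 = 0.6764 m/s².

0.68 m/s²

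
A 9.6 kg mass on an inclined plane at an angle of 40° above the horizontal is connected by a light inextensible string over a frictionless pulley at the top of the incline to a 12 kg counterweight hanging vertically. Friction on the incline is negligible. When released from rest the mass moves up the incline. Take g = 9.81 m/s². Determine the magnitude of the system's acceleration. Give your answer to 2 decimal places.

For the mass on the incline: the weight component along the slope is m₁g sin 40° = 9.6 × 9.81 × 0.6428 = 60.536 N and the normal force is N = m₁g cos 40° = 72.143 N.
Newton's second law for the mass (up-slope positive): T − 60.536 = 9.6 a. For the hanging counterweight (downward positive): 12 × 9.81 − T = 12 a.
Adding the two equations eliminates T: 57.184 = 21.6 a, so a = 2.6474 m/s².

2.65 m/s²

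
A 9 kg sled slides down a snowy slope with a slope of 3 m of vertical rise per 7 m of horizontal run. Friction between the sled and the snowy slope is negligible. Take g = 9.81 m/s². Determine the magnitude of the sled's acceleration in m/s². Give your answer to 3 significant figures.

3.86 m/s²

Resolving the weight along the incline: the component pulling the sled down the slope is mg sin 23.20° = 9 × 9.81 × 0.3939 = 34.777 N, and the normal force is N = mg cos 23.20° = 9 × 9.81 × 0.9191 = 81.147 N.
With no friction the net force along the incline is 34.777 N, so a = g sin 23.20° = 34.777 / 9 = 3.8641 m/s².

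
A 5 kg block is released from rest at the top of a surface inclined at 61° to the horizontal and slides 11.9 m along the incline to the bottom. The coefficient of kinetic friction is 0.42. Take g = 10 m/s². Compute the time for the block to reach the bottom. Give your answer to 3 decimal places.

1.883 s

The weight component along the incline is mg sin 61° = 43.731 N and the normal force is N = mg cos 61° = 24.240 N.
Friction up the slope is f = μN = 0.42 × 24.240 = 10.181 N, so the net downslope force is 43.731 − 10.181 = 33.550 N and a = 33.550 / 5 = 6.7100 m/s².
Starting from rest, L = ½at², so t = √(2L/a) = √(2 × 11.9 / 6.7100) = 1.8833 s.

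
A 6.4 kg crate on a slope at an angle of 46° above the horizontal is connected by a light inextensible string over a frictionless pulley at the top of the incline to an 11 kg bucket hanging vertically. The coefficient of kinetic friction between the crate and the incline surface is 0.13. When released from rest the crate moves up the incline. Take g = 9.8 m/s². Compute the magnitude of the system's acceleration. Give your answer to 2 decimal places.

For the crate on the incline: the weight component along the slope is m₁g sin 46° = 6.4 × 9.8 × 0.7193 = 45.114 N and the normal force is N = m₁g cos 46° = 43.569 N.
Kinetic friction opposes the crate's motion up the incline: f = μN = 0.13 × 43.569 = 5.664 N acting down the slope.
Newton's second law for the crate (up-slope positive): T − 45.114 − 5.664 = 6.4 a. For the hanging bucket (downward positive): 11 × 9.8 − T = 11 a.
Adding the two equations eliminates T: 57.022 = 17.4 a, so a = 3.2771 m/s².

3.28 m/s²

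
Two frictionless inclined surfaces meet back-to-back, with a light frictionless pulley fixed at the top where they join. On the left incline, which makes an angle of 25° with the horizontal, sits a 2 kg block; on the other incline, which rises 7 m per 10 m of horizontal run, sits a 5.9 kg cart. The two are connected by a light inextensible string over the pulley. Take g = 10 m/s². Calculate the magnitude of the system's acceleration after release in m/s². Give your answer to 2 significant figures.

3.2 m/s²

Resolve each weight along its own incline: the 2 kg mass has component 2 × 10 × sin 25° = 8.452 N down its slope, and the 5.9 kg mass has 5.9 × 10 × sin 34.99° = 33.834 N down its slope.
The 5.9 kg side's 33.834 N exceeds the other side's 8.452 N, so that mass slides down and the 2 kg mass slides up. Taking that direction as positive, Newton's second law for the whole system gives 33.834 − 8.452 = (2 + 5.9) a, so a = 25.382 / 7.9 = 3.2129 m/s².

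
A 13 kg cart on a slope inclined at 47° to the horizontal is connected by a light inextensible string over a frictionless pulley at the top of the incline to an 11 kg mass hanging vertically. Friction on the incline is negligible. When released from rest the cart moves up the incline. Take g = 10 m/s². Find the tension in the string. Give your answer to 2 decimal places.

103.16 N

For the cart on the incline: the weight component along the slope is m₁g sin 47° = 13 × 10 × 0.7314 = 95.082 N and the normal force is N = m₁g cos 47° = 88.660 N.
Newton's second law for the cart (up-slope positive): T − 95.082 = 13 a. For the hanging mass (downward positive): 11 × 10 − T = 11 a.
Adding the two equations eliminates T: 14.918 = 24 a, so a = 0.6216 m/s².
Then from the hanging mass's equation, T = 11 × (10 − 0.6216) = 103.162 N.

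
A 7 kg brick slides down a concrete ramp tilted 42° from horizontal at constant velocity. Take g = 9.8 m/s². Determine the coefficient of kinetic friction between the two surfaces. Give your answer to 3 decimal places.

0.900

At constant velocity the net force along the incline is zero: mg sin 42° = μ mg cos 42°.
So μ = tan 42° = 0.6691 / 0.7431 = 0.9004.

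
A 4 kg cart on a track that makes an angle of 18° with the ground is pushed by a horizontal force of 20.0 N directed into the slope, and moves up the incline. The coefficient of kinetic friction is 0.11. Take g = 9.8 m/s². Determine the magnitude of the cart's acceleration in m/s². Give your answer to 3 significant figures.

The horizontal push has components F cos 18° = 20.0 × 0.9511 = 19.022 N up the incline and F sin 18° = 20.0 × 0.3090 = 6.180 N pressing into the surface.
The normal force is therefore N = mg cos 18° + F sin 18° = 37.283 + 6.180 = 43.463 N, and kinetic friction down the slope is μN = 0.11 × 43.463 = 4.781 N.
Along the incline: F cos 18° − mg sin 18° − μN = ma, so 19.022 − 12.113 − 4.781 = 4 a, giving a = 0.5320 m/s².

0.532 m/s²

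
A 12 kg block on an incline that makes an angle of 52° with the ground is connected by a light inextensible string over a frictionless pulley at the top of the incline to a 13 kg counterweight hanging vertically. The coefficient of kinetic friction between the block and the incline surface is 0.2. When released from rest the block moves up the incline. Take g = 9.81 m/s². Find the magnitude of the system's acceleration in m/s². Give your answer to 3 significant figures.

0.811 m/s²

For the block on the incline: the weight component along the slope is m₁g sin 52° = 12 × 9.81 × 0.7880 = 92.763 N and the normal force is N = m₁g cos 52° = 72.476 N.
Kinetic friction opposes the block's motion up the incline: f = μN = 0.2 × 72.476 = 14.495 N acting down the slope.
Newton's second law for the block (up-slope positive): T − 92.763 − 14.495 = 12 a. For the hanging counterweight (downward positive): 13 × 9.81 − T = 13 a.
Adding the two equations eliminates T: 20.272 = 25 a, so a = 0.8109 m/s².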